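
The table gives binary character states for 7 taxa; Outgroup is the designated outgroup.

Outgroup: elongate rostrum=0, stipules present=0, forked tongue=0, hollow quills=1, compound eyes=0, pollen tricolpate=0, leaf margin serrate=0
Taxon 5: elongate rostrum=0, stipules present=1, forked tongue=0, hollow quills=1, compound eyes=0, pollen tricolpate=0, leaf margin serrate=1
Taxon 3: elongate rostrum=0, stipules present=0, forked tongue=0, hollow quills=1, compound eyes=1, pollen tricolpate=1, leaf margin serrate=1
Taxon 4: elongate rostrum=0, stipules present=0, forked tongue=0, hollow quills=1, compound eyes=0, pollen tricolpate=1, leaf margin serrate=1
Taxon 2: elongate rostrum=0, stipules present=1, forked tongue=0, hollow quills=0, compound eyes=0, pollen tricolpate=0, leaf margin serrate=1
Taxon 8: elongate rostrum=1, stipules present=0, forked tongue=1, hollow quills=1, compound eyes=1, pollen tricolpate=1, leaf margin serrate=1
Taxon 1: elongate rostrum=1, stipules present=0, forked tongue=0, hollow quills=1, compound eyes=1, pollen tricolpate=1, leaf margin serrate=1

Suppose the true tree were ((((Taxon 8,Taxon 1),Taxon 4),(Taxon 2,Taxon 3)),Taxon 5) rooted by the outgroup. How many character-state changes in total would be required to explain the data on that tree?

Map each character onto ((((Taxon 8,Taxon 1),Taxon 4),(Taxon 2,Taxon 3)),Taxon 5) (rooted by Outgroup) and count the minimum state changes it requires (Fitch parsimony):
elongate rostrum: 1; stipules present: 2; forked tongue: 1; hollow quills: 1; compound eyes: 2; pollen tricolpate: 2; leaf margin serrate: 1.
Total tree length = 10.

10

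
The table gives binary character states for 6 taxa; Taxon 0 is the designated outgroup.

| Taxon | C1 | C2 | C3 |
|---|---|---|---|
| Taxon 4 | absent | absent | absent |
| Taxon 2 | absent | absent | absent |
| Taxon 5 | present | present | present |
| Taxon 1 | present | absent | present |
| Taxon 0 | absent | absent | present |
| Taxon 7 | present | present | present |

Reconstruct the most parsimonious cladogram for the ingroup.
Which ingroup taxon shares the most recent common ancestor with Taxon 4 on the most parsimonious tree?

Taxon 2

Character polarity is set by the outgroup: the derived state is whichever differs from the outgroup's state, so for C3 the derived state is 'absent', and for the remaining characters it is 'present'.
C1 (derived state 'present') is shared by Taxon 1, Taxon 5, and Taxon 7 — a synapomorphy uniting that clade.
Only Taxon 5 and Taxon 7 show the derived state 'present' for C2, supporting them as a clade.
C3 (derived state 'absent') is shared by Taxon 2 and Taxon 4 — a synapomorphy uniting that clade.
Most parsimonious ingroup topology: (((Taxon 7,Taxon 5),Taxon 1),(Taxon 2,Taxon 4)).
Taxon 4 and Taxon 2 form a cherry on this tree, so they are sister taxa.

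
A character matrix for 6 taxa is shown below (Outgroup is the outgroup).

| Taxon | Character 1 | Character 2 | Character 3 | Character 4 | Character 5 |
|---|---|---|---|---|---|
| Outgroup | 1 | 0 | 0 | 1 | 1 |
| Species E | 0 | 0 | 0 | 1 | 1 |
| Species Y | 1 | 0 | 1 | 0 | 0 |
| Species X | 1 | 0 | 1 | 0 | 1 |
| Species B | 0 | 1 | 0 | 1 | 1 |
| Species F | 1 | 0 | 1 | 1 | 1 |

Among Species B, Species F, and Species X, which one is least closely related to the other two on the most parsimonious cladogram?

Character polarity is set by the outgroup: the derived state is whichever differs from the outgroup's state, so for Character 1, Character 4, Character 5 the derived state is '0', and for the remaining characters it is '1'.
Character 1 (derived state '0') is shared by Species B and Species E — a synapomorphy uniting that clade.
Character 2 (derived state '1') is unique to Species B (autapomorphy; uninformative for grouping).
Only Species F, Species X, and Species Y show the derived state '1' for Character 3, supporting them as a clade.
Character 4 (derived state '0') is shared by Species X and Species Y — a synapomorphy uniting that clade.
Character 5: derived state '0' in Species Y only — an autapomorphy, so it tells us nothing about relationships among taxa.
Most parsimonious ingroup topology: ((Species E,Species B),((Species Y,Species X),Species F)).
Species F and Species X share a more recent common ancestor with each other than either does with Species B, so Species B is the least closely related of the three.

Species B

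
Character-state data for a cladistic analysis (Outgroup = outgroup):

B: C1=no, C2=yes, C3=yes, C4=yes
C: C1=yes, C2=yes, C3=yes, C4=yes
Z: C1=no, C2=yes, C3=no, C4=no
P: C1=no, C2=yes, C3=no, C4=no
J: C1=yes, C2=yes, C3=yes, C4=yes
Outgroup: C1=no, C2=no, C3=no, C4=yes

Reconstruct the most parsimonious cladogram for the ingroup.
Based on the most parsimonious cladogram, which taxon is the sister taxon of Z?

Character polarity is set by the outgroup: the derived state is whichever differs from the outgroup's state, so for C4 the derived state is 'no', and for the remaining characters it is 'yes'.
C1: derived state 'yes' in C and J only — synapomorphy for {C, J}.
All ingroup taxa share the derived state 'yes' for C2; it defines the ingroup but does not resolve relationships within it.
C3: derived state 'yes' in B, C, and J only — synapomorphy for {B, C, J}.
C4 (derived state 'no') is shared by P and Z — a synapomorphy uniting that clade.
Most parsimonious ingroup topology: ((Z,P),((C,J),B)).
Z and P form a cherry on this tree, so they are sister taxa.

P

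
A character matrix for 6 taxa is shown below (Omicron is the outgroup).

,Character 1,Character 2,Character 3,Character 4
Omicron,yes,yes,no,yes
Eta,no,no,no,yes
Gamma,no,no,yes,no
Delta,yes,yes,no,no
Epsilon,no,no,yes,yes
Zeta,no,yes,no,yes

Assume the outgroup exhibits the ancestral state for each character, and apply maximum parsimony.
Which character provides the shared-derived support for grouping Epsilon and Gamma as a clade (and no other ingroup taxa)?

Character 3

Character polarity is set by the outgroup: the derived state is whichever differs from the outgroup's state, so for Character 1, Character 2, Character 4 the derived state is 'no', and for the remaining characters it is 'yes'.
Character 1 (derived state 'no') is shared by Epsilon, Eta, Gamma, and Zeta — a synapomorphy uniting that clade.
Character 2 (derived state 'no') is shared by Epsilon, Eta, and Gamma — a synapomorphy uniting that clade.
Character 3 (derived state 'yes') is shared by Epsilon and Gamma — a synapomorphy uniting that clade.
Character 4 groups Delta and Gamma, which is incompatible with the clades supported by the remaining characters; treating it as convergent (homoplasy) costs fewer steps than any alternative tree.
Most parsimonious ingroup topology: (((Eta,(Gamma,Epsilon)),Zeta),Delta).
The clade {Epsilon, Gamma} is supported by Character 3: its derived state 'yes' occurs in exactly those taxa and in no other taxon (including the outgroup).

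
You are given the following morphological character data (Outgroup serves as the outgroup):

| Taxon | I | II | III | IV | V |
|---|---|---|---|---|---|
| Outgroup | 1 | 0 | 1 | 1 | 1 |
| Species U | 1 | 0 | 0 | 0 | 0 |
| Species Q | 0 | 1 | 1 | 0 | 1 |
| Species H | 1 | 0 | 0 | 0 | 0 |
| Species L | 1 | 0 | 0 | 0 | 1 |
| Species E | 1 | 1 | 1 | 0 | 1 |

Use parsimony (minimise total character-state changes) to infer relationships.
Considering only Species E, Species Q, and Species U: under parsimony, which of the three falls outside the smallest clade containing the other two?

Species U

Character polarity is set by the outgroup: the derived state is whichever differs from the outgroup's state, so for I, III, IV, V the derived state is '0', and for the remaining characters it is '1'.
I: derived state '0' in Species Q only — an autapomorphy, so it tells us nothing about relationships among taxa.
II: derived state '1' in Species E and Species Q only — synapomorphy for {Species E, Species Q}.
III (derived state '0') is shared by Species H, Species L, and Species U — a synapomorphy uniting that clade.
IV (derived state '0') is shared by all ingroup taxa — unites the whole ingroup.
V (derived state '0') is shared by Species H and Species U — a synapomorphy uniting that clade.
Most parsimonious ingroup topology: (((Species U,Species H),Species L),(Species Q,Species E)).
Species E and Species Q share a more recent common ancestor with each other than either does with Species U, so Species U is the least closely related of the three.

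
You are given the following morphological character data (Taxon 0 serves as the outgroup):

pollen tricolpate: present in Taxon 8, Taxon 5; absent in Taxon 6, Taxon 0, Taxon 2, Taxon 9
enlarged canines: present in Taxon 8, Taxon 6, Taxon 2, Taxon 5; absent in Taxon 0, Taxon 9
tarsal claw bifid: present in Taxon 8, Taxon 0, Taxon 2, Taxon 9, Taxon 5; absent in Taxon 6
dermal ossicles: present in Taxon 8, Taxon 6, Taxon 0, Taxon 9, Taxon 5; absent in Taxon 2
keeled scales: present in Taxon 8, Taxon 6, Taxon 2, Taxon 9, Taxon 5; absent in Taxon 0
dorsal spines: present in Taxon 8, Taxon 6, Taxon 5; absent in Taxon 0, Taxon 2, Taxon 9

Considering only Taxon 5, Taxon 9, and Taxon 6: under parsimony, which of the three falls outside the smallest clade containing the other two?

Taxon 9

Character polarity is set by the outgroup: the derived state is whichever differs from the outgroup's state, so for tarsal claw bifid, dermal ossicles the derived state is 'absent', and for the remaining characters it is 'present'.
Only Taxon 5 and Taxon 8 show the derived state 'present' for pollen tricolpate, supporting them as a clade.
Only Taxon 2, Taxon 5, Taxon 6, and Taxon 8 show the derived state 'present' for enlarged canines, supporting them as a clade.
tarsal claw bifid: derived state 'absent' in Taxon 6 only — an autapomorphy, so it tells us nothing about relationships among taxa.
dermal ossicles (derived state 'absent') is unique to Taxon 2 (autapomorphy; uninformative for grouping).
All ingroup taxa share the derived state 'present' for keeled scales; it defines the ingroup but does not resolve relationships within it.
dorsal spines (derived state 'present') is shared by Taxon 5, Taxon 6, and Taxon 8 — a synapomorphy uniting that clade.
Most parsimonious ingroup topology: ((((Taxon 8,Taxon 5),Taxon 6),Taxon 2),Taxon 9).
Taxon 6 and Taxon 5 share a more recent common ancestor with each other than either does with Taxon 9, so Taxon 9 is the least closely related of the three.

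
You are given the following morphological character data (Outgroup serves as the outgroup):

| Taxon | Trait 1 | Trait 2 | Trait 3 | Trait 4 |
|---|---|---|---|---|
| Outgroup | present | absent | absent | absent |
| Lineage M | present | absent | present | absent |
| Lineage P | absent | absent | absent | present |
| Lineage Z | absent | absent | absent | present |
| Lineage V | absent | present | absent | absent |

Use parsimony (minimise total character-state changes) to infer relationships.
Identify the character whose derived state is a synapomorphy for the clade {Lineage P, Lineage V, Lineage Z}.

Trait 1

Character polarity is set by the outgroup: the derived state is whichever differs from the outgroup's state, so for Trait 1 the derived state is 'absent', and for the remaining characters it is 'present'.
Trait 1: derived state 'absent' in Lineage P, Lineage V, and Lineage Z only — synapomorphy for {Lineage P, Lineage V, Lineage Z}.
Trait 2 (derived state 'present') is unique to Lineage V (autapomorphy; uninformative for grouping).
Trait 3 (derived state 'present') is unique to Lineage M (autapomorphy; uninformative for grouping).
Only Lineage P and Lineage Z show the derived state 'present' for Trait 4, supporting them as a clade.
Most parsimonious ingroup topology: (Lineage M,((Lineage P,Lineage Z),Lineage V)).
The clade {Lineage P, Lineage V, Lineage Z} is supported by Trait 1: its derived state 'absent' occurs in exactly those taxa and in no other taxon (including the outgroup).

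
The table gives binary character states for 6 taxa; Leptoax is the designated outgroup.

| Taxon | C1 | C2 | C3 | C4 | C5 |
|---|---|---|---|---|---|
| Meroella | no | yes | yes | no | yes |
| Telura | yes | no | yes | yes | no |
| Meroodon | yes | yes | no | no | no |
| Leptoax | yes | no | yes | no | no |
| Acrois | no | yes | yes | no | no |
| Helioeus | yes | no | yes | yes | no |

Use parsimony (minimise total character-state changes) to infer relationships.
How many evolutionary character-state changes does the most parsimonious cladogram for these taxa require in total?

Character polarity is set by the outgroup: the derived state is whichever differs from the outgroup's state, so for C1, C3 the derived state is 'no', and for the remaining characters it is 'yes'.
C1: derived state 'no' in Acrois and Meroella only — synapomorphy for {Acrois, Meroella}.
C2: derived state 'yes' in Acrois, Meroella, and Meroodon only — synapomorphy for {Acrois, Meroella, Meroodon}.
C3: derived state 'no' in Meroodon only — an autapomorphy, so it tells us nothing about relationships among taxa.
Only Helioeus and Telura show the derived state 'yes' for C4, supporting them as a clade.
C5 (derived state 'yes') is unique to Meroella (autapomorphy; uninformative for grouping).
Most parsimonious ingroup topology: (((Meroella,Acrois),Meroodon),(Helioeus,Telura)).
Changes per character on this tree: C1: 1; C2: 1; C3: 1; C4: 1; C5: 1.
Total = 5.

5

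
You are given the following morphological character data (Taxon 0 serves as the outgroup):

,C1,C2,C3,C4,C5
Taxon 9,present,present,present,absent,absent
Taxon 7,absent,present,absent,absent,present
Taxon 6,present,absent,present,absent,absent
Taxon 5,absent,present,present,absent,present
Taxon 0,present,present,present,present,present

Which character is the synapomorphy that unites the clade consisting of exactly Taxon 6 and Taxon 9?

C5

The outgroup has state 'present' for every character, so 'absent' is the derived state throughout.
C1: derived state 'absent' in Taxon 5 and Taxon 7 only — synapomorphy for {Taxon 5, Taxon 7}.
C2: derived state 'absent' in Taxon 6 only — an autapomorphy, so it tells us nothing about relationships among taxa.
C3: derived state 'absent' in Taxon 7 only — an autapomorphy, so it tells us nothing about relationships among taxa.
All ingroup taxa share the derived state 'absent' for C4; it defines the ingroup but does not resolve relationships within it.
Only Taxon 6 and Taxon 9 show the derived state 'absent' for C5, supporting them as a clade.
Most parsimonious ingroup topology: ((Taxon 6,Taxon 9),(Taxon 7,Taxon 5)).
The clade {Taxon 6, Taxon 9} is supported by C5: its derived state 'absent' occurs in exactly those taxa and in no other taxon (including the outgroup).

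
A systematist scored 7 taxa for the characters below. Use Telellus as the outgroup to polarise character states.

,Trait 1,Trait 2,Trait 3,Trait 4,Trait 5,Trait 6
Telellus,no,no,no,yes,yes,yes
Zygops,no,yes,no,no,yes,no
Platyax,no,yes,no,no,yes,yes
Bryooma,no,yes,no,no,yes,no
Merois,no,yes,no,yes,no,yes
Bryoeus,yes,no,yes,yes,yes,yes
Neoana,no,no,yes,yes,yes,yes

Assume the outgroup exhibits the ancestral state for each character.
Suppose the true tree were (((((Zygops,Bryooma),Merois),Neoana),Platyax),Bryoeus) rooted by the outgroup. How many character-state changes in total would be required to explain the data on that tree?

9

Map each character onto (((((Zygops,Bryooma),Merois),Neoana),Platyax),Bryoeus) (rooted by Telellus) and count the minimum state changes it requires (Fitch parsimony):
Trait 1: 1; Trait 2: 2; Trait 3: 2; Trait 4: 2; Trait 5: 1; Trait 6: 1.
Total tree length = 9.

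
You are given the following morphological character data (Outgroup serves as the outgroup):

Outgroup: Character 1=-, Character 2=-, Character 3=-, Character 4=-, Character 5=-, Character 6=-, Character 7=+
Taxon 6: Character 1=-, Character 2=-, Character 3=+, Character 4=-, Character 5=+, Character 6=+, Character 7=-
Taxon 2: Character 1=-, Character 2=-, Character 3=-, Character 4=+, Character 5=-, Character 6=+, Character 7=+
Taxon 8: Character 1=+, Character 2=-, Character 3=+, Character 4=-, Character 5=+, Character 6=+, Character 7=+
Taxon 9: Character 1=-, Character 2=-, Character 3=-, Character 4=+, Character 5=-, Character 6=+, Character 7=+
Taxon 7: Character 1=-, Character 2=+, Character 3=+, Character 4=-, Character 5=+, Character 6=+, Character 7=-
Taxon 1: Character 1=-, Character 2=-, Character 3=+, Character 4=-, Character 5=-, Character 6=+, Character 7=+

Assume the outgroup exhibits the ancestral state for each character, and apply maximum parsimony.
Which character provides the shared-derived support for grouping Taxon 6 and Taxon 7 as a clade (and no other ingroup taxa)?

Character 7

Character polarity is set by the outgroup: the derived state is whichever differs from the outgroup's state, so for Character 7 the derived state is '-', and for the remaining characters it is '+'.
Character 1 (derived state '+') is unique to Taxon 8 (autapomorphy; uninformative for grouping).
Character 2 (derived state '+') is unique to Taxon 7 (autapomorphy; uninformative for grouping).
Only Taxon 1, Taxon 6, Taxon 7, and Taxon 8 show the derived state '+' for Character 3, supporting them as a clade.
Character 4: derived state '+' in Taxon 2 and Taxon 9 only — synapomorphy for {Taxon 2, Taxon 9}.
Only Taxon 6, Taxon 7, and Taxon 8 show the derived state '+' for Character 5, supporting them as a clade.
All ingroup taxa share the derived state '+' for Character 6; it defines the ingroup but does not resolve relationships within it.
Character 7 (derived state '-') is shared by Taxon 6 and Taxon 7 — a synapomorphy uniting that clade.
Most parsimonious ingroup topology: ((((Taxon 6,Taxon 7),Taxon 8),Taxon 1),(Taxon 2,Taxon 9)).
The clade {Taxon 6, Taxon 7} is supported by Character 7: its derived state '-' occurs in exactly those taxa and in no other taxon (including the outgroup).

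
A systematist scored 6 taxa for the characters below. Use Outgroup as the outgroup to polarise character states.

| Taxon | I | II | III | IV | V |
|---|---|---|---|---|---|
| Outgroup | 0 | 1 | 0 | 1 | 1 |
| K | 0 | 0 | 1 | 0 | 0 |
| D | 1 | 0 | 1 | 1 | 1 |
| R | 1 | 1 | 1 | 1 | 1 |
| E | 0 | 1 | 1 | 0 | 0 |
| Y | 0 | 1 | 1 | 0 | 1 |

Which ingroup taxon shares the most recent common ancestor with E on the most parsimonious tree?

Character polarity is set by the outgroup: the derived state is whichever differs from the outgroup's state, so for II, IV, V the derived state is '0', and for the remaining characters it is '1'.
I: derived state '1' in D and R only — synapomorphy for {D, R}.
II groups D and K, which is incompatible with the clades supported by the remaining characters; treating it as convergent (homoplasy) costs fewer steps than any alternative tree.
III (derived state '1') is shared by all ingroup taxa — unites the whole ingroup.
Only E, K, and Y show the derived state '0' for IV, supporting them as a clade.
V (derived state '0') is shared by E and K — a synapomorphy uniting that clade.
Most parsimonious ingroup topology: (((K,E),Y),(D,R)).
E and K form a cherry on this tree, so they are sister taxa.

K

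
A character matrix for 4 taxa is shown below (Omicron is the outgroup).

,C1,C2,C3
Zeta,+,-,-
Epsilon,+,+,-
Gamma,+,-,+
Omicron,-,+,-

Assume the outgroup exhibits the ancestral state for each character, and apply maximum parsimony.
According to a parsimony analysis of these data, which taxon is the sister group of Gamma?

Zeta

Character polarity is set by the outgroup: the derived state is whichever differs from the outgroup's state, so for C2 the derived state is '-', and for the remaining characters it is '+'.
C1 (derived state '+') is shared by all ingroup taxa — unites the whole ingroup.
C2 (derived state '-') is shared by Gamma and Zeta — a synapomorphy uniting that clade.
C3 (derived state '+') is unique to Gamma (autapomorphy; uninformative for grouping).
Most parsimonious ingroup topology: ((Gamma,Zeta),Epsilon).
Gamma and Zeta form a cherry on this tree, so they are sister taxa.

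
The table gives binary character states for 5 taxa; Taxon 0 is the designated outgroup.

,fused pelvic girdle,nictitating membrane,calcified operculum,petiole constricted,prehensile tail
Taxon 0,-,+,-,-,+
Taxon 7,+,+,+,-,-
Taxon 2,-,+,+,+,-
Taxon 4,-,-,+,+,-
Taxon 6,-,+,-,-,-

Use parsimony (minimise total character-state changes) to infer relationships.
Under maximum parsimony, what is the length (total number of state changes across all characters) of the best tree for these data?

Character polarity is set by the outgroup: the derived state is whichever differs from the outgroup's state, so for nictitating membrane, prehensile tail the derived state is '-', and for the remaining characters it is '+'.
fused pelvic girdle (derived state '+') is unique to Taxon 7 (autapomorphy; uninformative for grouping).
nictitating membrane (derived state '-') is unique to Taxon 4 (autapomorphy; uninformative for grouping).
Only Taxon 2, Taxon 4, and Taxon 7 show the derived state '+' for calcified operculum, supporting them as a clade.
petiole constricted: derived state '+' in Taxon 2 and Taxon 4 only — synapomorphy for {Taxon 2, Taxon 4}.
All ingroup taxa share the derived state '-' for prehensile tail; it defines the ingroup but does not resolve relationships within it.
Most parsimonious ingroup topology: ((Taxon 7,(Taxon 2,Taxon 4)),Taxon 6).
Changes per character on this tree: fused pelvic girdle: 1; nictitating membrane: 1; calcified operculum: 1; petiole constricted: 1; prehensile tail: 1.
Total = 5.

5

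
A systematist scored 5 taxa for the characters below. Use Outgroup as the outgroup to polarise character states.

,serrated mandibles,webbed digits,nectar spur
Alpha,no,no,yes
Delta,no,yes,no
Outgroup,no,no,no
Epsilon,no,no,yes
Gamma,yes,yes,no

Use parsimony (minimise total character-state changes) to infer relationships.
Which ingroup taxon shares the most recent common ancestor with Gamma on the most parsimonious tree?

The outgroup has state 'no' for every character, so 'yes' is the derived state throughout.
serrated mandibles (derived state 'yes') is unique to Gamma (autapomorphy; uninformative for grouping).
webbed digits: derived state 'yes' in Delta and Gamma only — synapomorphy for {Delta, Gamma}.
nectar spur: derived state 'yes' in Alpha and Epsilon only — synapomorphy for {Alpha, Epsilon}.
Most parsimonious ingroup topology: ((Alpha,Epsilon),(Delta,Gamma)).
Gamma and Delta form a cherry on this tree, so they are sister taxa.

Delta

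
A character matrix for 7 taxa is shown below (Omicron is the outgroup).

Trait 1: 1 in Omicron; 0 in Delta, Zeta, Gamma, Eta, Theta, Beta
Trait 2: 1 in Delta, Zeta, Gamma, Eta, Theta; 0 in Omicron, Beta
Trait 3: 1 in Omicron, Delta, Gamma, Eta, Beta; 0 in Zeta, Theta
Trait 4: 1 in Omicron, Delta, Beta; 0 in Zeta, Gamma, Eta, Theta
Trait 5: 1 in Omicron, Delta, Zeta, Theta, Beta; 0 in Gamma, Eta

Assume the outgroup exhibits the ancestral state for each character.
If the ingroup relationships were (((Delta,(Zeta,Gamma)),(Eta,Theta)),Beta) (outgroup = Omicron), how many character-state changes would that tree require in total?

8

Map each character onto (((Delta,(Zeta,Gamma)),(Eta,Theta)),Beta) (rooted by Omicron) and count the minimum state changes it requires (Fitch parsimony):
Trait 1: 1; Trait 2: 1; Trait 3: 2; Trait 4: 2; Trait 5: 2.
Total tree length = 8.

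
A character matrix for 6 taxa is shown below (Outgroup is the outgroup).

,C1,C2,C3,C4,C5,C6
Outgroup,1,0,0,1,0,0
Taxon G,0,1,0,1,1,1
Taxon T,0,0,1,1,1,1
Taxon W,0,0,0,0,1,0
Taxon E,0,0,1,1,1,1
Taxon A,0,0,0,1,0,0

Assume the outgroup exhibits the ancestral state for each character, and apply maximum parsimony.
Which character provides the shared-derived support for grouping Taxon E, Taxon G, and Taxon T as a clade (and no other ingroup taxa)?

Character polarity is set by the outgroup: the derived state is whichever differs from the outgroup's state, so for C1, C4 the derived state is '0', and for the remaining characters it is '1'.
All ingroup taxa share the derived state '0' for C1; it defines the ingroup but does not resolve relationships within it.
C2 (derived state '1') is unique to Taxon G (autapomorphy; uninformative for grouping).
Only Taxon E and Taxon T show the derived state '1' for C3, supporting them as a clade.
C4 (derived state '0') is unique to Taxon W (autapomorphy; uninformative for grouping).
C5: derived state '1' in Taxon E, Taxon G, Taxon T, and Taxon W only — synapomorphy for {Taxon E, Taxon G, Taxon T, Taxon W}.
C6: derived state '1' in Taxon E, Taxon G, and Taxon T only — synapomorphy for {Taxon E, Taxon G, Taxon T}.
Most parsimonious ingroup topology: (((Taxon G,(Taxon T,Taxon E)),Taxon W),Taxon A).
The clade {Taxon E, Taxon G, Taxon T} is supported by C6: its derived state '1' occurs in exactly those taxa and in no other taxon (including the outgroup).

C6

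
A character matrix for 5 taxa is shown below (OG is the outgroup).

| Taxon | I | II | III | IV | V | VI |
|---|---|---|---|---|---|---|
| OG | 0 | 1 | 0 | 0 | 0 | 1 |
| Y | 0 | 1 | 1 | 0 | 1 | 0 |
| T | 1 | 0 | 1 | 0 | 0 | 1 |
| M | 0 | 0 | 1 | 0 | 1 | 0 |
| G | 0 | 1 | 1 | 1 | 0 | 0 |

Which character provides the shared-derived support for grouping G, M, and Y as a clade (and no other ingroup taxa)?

VI

Character polarity is set by the outgroup: the derived state is whichever differs from the outgroup's state, so for II, VI the derived state is '0', and for the remaining characters it is '1'.
I: derived state '1' in T only — an autapomorphy, so it tells us nothing about relationships among taxa.
II groups M and T, which is incompatible with the clades supported by the remaining characters; treating it as convergent (homoplasy) costs fewer steps than any alternative tree.
All ingroup taxa share the derived state '1' for III; it defines the ingroup but does not resolve relationships within it.
IV: derived state '1' in G only — an autapomorphy, so it tells us nothing about relationships among taxa.
V (derived state '1') is shared by M and Y — a synapomorphy uniting that clade.
VI: derived state '0' in G, M, and Y only — synapomorphy for {G, M, Y}.
Most parsimonious ingroup topology: (((Y,M),G),T).
The clade {G, M, Y} is supported by VI: its derived state '0' occurs in exactly those taxa and in no other taxon (including the outgroup).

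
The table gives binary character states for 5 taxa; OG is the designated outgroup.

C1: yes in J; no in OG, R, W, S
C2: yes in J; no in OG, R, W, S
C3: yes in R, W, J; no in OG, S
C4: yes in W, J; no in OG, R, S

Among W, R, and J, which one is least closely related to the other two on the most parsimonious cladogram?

R

The outgroup has state 'no' for every character, so 'yes' is the derived state throughout.
C1: derived state 'yes' in J only — an autapomorphy, so it tells us nothing about relationships among taxa.
C2: derived state 'yes' in J only — an autapomorphy, so it tells us nothing about relationships among taxa.
C3: derived state 'yes' in J, R, and W only — synapomorphy for {J, R, W}.
C4: derived state 'yes' in J and W only — synapomorphy for {J, W}.
Most parsimonious ingroup topology: ((R,(W,J)),S).
W and J share a more recent common ancestor with each other than either does with R, so R is the least closely related of the three.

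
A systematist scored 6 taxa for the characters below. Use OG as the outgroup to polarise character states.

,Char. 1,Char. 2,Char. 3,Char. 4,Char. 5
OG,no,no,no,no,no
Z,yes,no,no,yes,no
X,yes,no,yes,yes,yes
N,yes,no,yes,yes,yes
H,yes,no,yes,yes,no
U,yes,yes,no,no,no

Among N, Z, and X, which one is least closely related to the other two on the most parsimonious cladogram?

Z

The outgroup has state 'no' for every character, so 'yes' is the derived state throughout.
All ingroup taxa share the derived state 'yes' for Char. 1; it defines the ingroup but does not resolve relationships within it.
Char. 2: derived state 'yes' in U only — an autapomorphy, so it tells us nothing about relationships among taxa.
Char. 3: derived state 'yes' in H, N, and X only — synapomorphy for {H, N, X}.
Char. 4 (derived state 'yes') is shared by H, N, X, and Z — a synapomorphy uniting that clade.
Only N and X show the derived state 'yes' for Char. 5, supporting them as a clade.
Most parsimonious ingroup topology: ((Z,((X,N),H)),U).
X and N share a more recent common ancestor with each other than either does with Z, so Z is the least closely related of the three.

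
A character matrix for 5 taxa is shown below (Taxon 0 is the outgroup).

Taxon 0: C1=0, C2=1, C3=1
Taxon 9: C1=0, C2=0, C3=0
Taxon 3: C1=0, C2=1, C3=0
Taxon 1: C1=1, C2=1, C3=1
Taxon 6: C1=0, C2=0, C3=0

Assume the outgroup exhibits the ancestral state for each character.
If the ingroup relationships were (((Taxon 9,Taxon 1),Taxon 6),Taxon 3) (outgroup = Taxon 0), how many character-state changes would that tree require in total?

5

Map each character onto (((Taxon 9,Taxon 1),Taxon 6),Taxon 3) (rooted by Taxon 0) and count the minimum state changes it requires (Fitch parsimony):
C1: 1; C2: 2; C3: 2.
Total tree length = 5.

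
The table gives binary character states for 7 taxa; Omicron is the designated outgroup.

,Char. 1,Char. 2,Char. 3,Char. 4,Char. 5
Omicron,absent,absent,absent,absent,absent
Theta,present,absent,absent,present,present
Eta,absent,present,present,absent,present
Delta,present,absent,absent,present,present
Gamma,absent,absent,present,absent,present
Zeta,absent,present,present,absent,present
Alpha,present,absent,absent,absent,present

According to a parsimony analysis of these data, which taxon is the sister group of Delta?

The outgroup has state 'absent' for every character, so 'present' is the derived state throughout.
Char. 1: derived state 'present' in Alpha, Delta, and Theta only — synapomorphy for {Alpha, Delta, Theta}.
Char. 2: derived state 'present' in Eta and Zeta only — synapomorphy for {Eta, Zeta}.
Char. 3 (derived state 'present') is shared by Eta, Gamma, and Zeta — a synapomorphy uniting that clade.
Only Delta and Theta show the derived state 'present' for Char. 4, supporting them as a clade.
Char. 5 (derived state 'present') is shared by all ingroup taxa — unites the whole ingroup.
Most parsimonious ingroup topology: (((Theta,Delta),Alpha),((Eta,Zeta),Gamma)).
Delta and Theta form a cherry on this tree, so they are sister taxa.

Theta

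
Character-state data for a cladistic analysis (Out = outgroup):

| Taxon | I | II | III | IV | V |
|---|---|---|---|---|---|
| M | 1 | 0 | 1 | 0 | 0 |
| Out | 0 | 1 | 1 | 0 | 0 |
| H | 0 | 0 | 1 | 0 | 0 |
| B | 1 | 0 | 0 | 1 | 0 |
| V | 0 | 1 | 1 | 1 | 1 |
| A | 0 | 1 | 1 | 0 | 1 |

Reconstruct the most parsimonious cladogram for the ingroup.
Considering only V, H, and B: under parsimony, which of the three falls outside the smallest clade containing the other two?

V

Character polarity is set by the outgroup: the derived state is whichever differs from the outgroup's state, so for II, III the derived state is '0', and for the remaining characters it is '1'.
I: derived state '1' in B and M only — synapomorphy for {B, M}.
II (derived state '0') is shared by B, H, and M — a synapomorphy uniting that clade.
III: derived state '0' in B only — an autapomorphy, so it tells us nothing about relationships among taxa.
IV (state '1') occurs in B and V but conflicts with the nesting implied by the other characters — most parsimoniously interpreted as homoplasy.
V: derived state '1' in A and V only — synapomorphy for {A, V}.
Most parsimonious ingroup topology: ((A,V),((B,M),H)).
H and B share a more recent common ancestor with each other than either does with V, so V is the least closely related of the three.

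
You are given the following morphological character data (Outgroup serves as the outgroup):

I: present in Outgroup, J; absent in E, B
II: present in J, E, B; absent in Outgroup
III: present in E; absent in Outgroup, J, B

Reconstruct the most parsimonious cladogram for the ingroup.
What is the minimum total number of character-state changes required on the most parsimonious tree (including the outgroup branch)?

Character polarity is set by the outgroup: the derived state is whichever differs from the outgroup's state, so for I the derived state is 'absent', and for the remaining characters it is 'present'.
I (derived state 'absent') is shared by B and E — a synapomorphy uniting that clade.
All ingroup taxa share the derived state 'present' for II; it defines the ingroup but does not resolve relationships within it.
III (derived state 'present') is unique to E (autapomorphy; uninformative for grouping).
Most parsimonious ingroup topology: (J,(E,B)).
Changes per character on this tree: I: 1; II: 1; III: 1.
Total = 3.

3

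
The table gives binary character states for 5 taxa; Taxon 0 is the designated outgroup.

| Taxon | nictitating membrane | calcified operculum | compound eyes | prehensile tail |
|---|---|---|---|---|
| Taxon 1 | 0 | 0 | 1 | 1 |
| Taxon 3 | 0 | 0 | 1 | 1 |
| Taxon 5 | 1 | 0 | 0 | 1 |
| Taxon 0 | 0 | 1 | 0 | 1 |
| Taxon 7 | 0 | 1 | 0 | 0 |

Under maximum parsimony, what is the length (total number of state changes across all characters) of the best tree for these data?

Character polarity is set by the outgroup: the derived state is whichever differs from the outgroup's state, so for calcified operculum, prehensile tail the derived state is '0', and for the remaining characters it is '1'.
nictitating membrane (derived state '1') is unique to Taxon 5 (autapomorphy; uninformative for grouping).
calcified operculum: derived state '0' in Taxon 1, Taxon 3, and Taxon 5 only — synapomorphy for {Taxon 1, Taxon 3, Taxon 5}.
compound eyes (derived state '1') is shared by Taxon 1 and Taxon 3 — a synapomorphy uniting that clade.
prehensile tail: derived state '0' in Taxon 7 only — an autapomorphy, so it tells us nothing about relationships among taxa.
Most parsimonious ingroup topology: (Taxon 7,((Taxon 1,Taxon 3),Taxon 5)).
Changes per character on this tree: nictitating membrane: 1; calcified operculum: 1; compound eyes: 1; prehensile tail: 1.
Total = 4.

4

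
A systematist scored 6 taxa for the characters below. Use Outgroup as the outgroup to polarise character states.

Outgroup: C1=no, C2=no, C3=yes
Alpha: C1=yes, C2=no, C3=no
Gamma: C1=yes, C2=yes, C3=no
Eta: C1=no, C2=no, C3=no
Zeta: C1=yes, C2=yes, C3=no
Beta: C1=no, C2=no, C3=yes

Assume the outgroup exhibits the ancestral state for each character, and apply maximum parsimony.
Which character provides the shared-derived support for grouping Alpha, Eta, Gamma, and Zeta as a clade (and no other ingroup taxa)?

Character polarity is set by the outgroup: the derived state is whichever differs from the outgroup's state, so for C3 the derived state is 'no', and for the remaining characters it is 'yes'.
C1: derived state 'yes' in Alpha, Gamma, and Zeta only — synapomorphy for {Alpha, Gamma, Zeta}.
Only Gamma and Zeta show the derived state 'yes' for C2, supporting them as a clade.
C3 (derived state 'no') is shared by Alpha, Eta, Gamma, and Zeta — a synapomorphy uniting that clade.
Most parsimonious ingroup topology: (((Alpha,(Gamma,Zeta)),Eta),Beta).
The clade {Alpha, Eta, Gamma, Zeta} is supported by C3: its derived state 'no' occurs in exactly those taxa and in no other taxon (including the outgroup).

C3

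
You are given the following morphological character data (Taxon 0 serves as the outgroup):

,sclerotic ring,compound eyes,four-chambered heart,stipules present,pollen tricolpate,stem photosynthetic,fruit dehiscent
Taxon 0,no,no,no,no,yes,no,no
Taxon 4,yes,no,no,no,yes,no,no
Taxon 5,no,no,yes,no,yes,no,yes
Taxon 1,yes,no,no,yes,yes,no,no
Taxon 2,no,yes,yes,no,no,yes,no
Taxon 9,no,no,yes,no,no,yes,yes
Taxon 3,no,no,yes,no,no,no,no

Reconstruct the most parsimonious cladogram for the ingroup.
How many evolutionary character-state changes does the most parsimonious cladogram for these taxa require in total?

8

Character polarity is set by the outgroup: the derived state is whichever differs from the outgroup's state, so for pollen tricolpate the derived state is 'no', and for the remaining characters it is 'yes'.
sclerotic ring: derived state 'yes' in Taxon 1 and Taxon 4 only — synapomorphy for {Taxon 1, Taxon 4}.
compound eyes: derived state 'yes' in Taxon 2 only — an autapomorphy, so it tells us nothing about relationships among taxa.
four-chambered heart (derived state 'yes') is shared by Taxon 2, Taxon 3, Taxon 5, and Taxon 9 — a synapomorphy uniting that clade.
stipules present (derived state 'yes') is unique to Taxon 1 (autapomorphy; uninformative for grouping).
pollen tricolpate: derived state 'no' in Taxon 2, Taxon 3, and Taxon 9 only — synapomorphy for {Taxon 2, Taxon 3, Taxon 9}.
Only Taxon 2 and Taxon 9 show the derived state 'yes' for stem photosynthetic, supporting them as a clade.
fruit dehiscent groups Taxon 5 and Taxon 9, which is incompatible with the clades supported by the remaining characters; treating it as convergent (homoplasy) costs fewer steps than any alternative tree.
Most parsimonious ingroup topology: ((Taxon 4,Taxon 1),(Taxon 5,((Taxon 2,Taxon 9),Taxon 3))).
Changes per character on this tree: sclerotic ring: 1; compound eyes: 1; four-chambered heart: 1; stipules present: 1; pollen tricolpate: 1; stem photosynthetic: 1; fruit dehiscent: 2.
Total = 8.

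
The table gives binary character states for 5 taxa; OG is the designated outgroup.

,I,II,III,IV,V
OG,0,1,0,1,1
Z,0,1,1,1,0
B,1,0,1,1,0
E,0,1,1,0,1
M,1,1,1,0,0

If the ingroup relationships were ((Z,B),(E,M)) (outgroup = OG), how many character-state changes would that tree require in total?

7

Map each character onto ((Z,B),(E,M)) (rooted by OG) and count the minimum state changes it requires (Fitch parsimony):
I: 2; II: 1; III: 1; IV: 1; V: 2.
Total tree length = 7.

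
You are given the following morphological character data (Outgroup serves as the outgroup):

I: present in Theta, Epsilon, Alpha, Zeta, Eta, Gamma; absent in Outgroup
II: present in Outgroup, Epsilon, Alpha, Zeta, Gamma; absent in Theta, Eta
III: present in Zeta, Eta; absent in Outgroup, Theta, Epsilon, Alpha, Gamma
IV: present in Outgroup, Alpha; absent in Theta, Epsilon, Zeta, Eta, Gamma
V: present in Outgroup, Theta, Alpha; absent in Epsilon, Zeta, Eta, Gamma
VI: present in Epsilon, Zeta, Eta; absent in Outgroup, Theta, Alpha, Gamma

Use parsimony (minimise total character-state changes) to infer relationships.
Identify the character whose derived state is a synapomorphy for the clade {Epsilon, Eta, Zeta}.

VI

Character polarity is set by the outgroup: the derived state is whichever differs from the outgroup's state, so for II, IV, V the derived state is 'absent', and for the remaining characters it is 'present'.
All ingroup taxa share the derived state 'present' for I; it defines the ingroup but does not resolve relationships within it.
II groups Eta and Theta, which is incompatible with the clades supported by the remaining characters; treating it as convergent (homoplasy) costs fewer steps than any alternative tree.
III: derived state 'present' in Eta and Zeta only — synapomorphy for {Eta, Zeta}.
IV (derived state 'absent') is shared by Epsilon, Eta, Gamma, Theta, and Zeta — a synapomorphy uniting that clade.
V (derived state 'absent') is shared by Epsilon, Eta, Gamma, and Zeta — a synapomorphy uniting that clade.
VI: derived state 'present' in Epsilon, Eta, and Zeta only — synapomorphy for {Epsilon, Eta, Zeta}.
Most parsimonious ingroup topology: ((Theta,((Epsilon,(Zeta,Eta)),Gamma)),Alpha).
The clade {Epsilon, Eta, Zeta} is supported by VI: its derived state 'present' occurs in exactly those taxa and in no other taxon (including the outgroup).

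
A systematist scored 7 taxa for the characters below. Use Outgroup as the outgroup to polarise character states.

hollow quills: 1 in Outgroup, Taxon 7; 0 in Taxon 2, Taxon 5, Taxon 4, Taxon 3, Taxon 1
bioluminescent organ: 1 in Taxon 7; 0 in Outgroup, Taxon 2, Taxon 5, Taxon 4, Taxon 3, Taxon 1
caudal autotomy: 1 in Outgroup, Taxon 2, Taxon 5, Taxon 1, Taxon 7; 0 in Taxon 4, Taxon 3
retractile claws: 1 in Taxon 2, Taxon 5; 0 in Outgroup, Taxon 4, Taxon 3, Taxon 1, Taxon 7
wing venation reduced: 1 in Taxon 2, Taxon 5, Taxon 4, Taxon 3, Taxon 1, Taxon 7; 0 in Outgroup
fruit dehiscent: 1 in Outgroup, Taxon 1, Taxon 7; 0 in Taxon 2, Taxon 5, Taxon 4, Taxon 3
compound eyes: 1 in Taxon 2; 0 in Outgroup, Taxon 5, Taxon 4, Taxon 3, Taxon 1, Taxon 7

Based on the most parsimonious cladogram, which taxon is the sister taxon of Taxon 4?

Taxon 3

Character polarity is set by the outgroup: the derived state is whichever differs from the outgroup's state, so for hollow quills, caudal autotomy, fruit dehiscent the derived state is '0', and for the remaining characters it is '1'.
hollow quills (derived state '0') is shared by Taxon 1, Taxon 2, Taxon 3, Taxon 4, and Taxon 5 — a synapomorphy uniting that clade.
bioluminescent organ (derived state '1') is unique to Taxon 7 (autapomorphy; uninformative for grouping).
caudal autotomy (derived state '0') is shared by Taxon 3 and Taxon 4 — a synapomorphy uniting that clade.
retractile claws: derived state '1' in Taxon 2 and Taxon 5 only — synapomorphy for {Taxon 2, Taxon 5}.
wing venation reduced (derived state '1') is shared by all ingroup taxa — unites the whole ingroup.
Only Taxon 2, Taxon 3, Taxon 4, and Taxon 5 show the derived state '0' for fruit dehiscent, supporting them as a clade.
compound eyes (derived state '1') is unique to Taxon 2 (autapomorphy; uninformative for grouping).
Most parsimonious ingroup topology: ((((Taxon 2,Taxon 5),(Taxon 4,Taxon 3)),Taxon 1),Taxon 7).
Taxon 4 and Taxon 3 form a cherry on this tree, so they are sister taxa.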